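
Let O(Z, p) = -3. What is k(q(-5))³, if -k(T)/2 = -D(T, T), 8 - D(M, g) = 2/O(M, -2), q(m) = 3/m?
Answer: 140608/27 ≈ 5207.7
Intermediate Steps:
D(M, g) = 26/3 (D(M, g) = 8 - 2/(-3) = 8 - 2*(-1)/3 = 8 - 1*(-⅔) = 8 + ⅔ = 26/3)
k(T) = 52/3 (k(T) = -(-2)*26/3 = -2*(-26/3) = 52/3)
k(q(-5))³ = (52/3)³ = 140608/27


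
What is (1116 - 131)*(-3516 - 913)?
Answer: -4362565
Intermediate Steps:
(1116 - 131)*(-3516 - 913) = 985*(-4429) = -4362565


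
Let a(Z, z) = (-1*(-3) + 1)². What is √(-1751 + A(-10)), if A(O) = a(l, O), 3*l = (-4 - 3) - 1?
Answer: I*√1735 ≈ 41.653*I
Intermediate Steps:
l = -8/3 (l = ((-4 - 3) - 1)/3 = (-7 - 1)/3 = (⅓)*(-8) = -8/3 ≈ -2.6667)
a(Z, z) = 16 (a(Z, z) = (3 + 1)² = 4² = 16)
A(O) = 16
√(-1751 + A(-10)) = √(-1751 + 16) = √(-1735) = I*√1735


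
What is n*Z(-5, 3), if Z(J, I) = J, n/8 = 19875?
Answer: -795000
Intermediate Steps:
n = 159000 (n = 8*19875 = 159000)
n*Z(-5, 3) = 159000*(-5) = -795000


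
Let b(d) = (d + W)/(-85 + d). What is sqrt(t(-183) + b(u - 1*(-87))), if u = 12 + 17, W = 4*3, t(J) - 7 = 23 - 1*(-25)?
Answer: sqrt(56823)/31 ≈ 7.6895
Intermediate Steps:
t(J) = 55 (t(J) = 7 + (23 - 1*(-25)) = 7 + (23 + 25) = 7 + 48 = 55)
W = 12
u = 29
b(d) = (12 + d)/(-85 + d) (b(d) = (d + 12)/(-85 + d) = (12 + d)/(-85 + d))
sqrt(t(-183) + b(u - 1*(-87))) = sqrt(55 + (12 + (29 - 1*(-87)))/(-85 + (29 - 1*(-87)))) = sqrt(55 + (12 + (29 + 87))/(-85 + (29 + 87))) = sqrt(55 + (12 + 116)/(-85 + 116)) = sqrt(55 + 128/31) = sqrt(1833/31) = sqrt(56823)/31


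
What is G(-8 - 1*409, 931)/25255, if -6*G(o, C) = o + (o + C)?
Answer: -97/151530 ≈ -0.00064014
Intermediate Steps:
G(o, C) = -o/3 - C/6 (G(o, C) = -(o + (o + C))/6 = -(o + (C + o))/6 = -(C + 2*o)/6 = -o/3 - C/6)
G(-8 - 1*409, 931)/25255 = (-(-8 - 1*409)/3 - 1/6*931)/25255 = (-(-8 - 409)/3 - 931/6)*(1/25255) = (-1/3*(-417) - 931/6)*(1/25255) = (139 - 931/6)*(1/25255) = -97/6*1/25255 = -97/151530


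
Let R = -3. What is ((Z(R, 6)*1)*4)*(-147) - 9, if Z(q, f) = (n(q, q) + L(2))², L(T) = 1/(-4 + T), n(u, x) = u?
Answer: -7212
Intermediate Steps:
Z(q, f) = (-½ + q)² (Z(q, f) = (q + 1/(-4 + 2))² = (q + 1/(-2))² = (q - ½)² = (-½ + q)²)
((Z(R, 6)*1)*4)*(-147) - 9 = ((((-1 + 2*(-3))²/4)*1)*4)*(-147) - 9 = ((((-1 - 6)²/4)*1)*4)*(-147) - 9 = ((((¼)*(-7)²)*1)*4)*(-147) - 9 = ((((¼)*49)*1)*4)*(-147) - 9 = (((49/4)*1)*4)*(-147) - 9 = ((49/4)*4)*(-147) - 9 = 49*(-147) - 9 = -7203 - 9 = -7212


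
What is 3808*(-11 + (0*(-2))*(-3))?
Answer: -41888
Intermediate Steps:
3808*(-11 + (0*(-2))*(-3)) = 3808*(-11 + 0*(-3)) = 3808*(-11 + 0) = 3808*(-11) = -41888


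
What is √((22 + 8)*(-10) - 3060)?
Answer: 4*I*√210 ≈ 57.966*I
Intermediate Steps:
√((22 + 8)*(-10) - 3060) = √(30*(-10) - 3060) = √(-300 - 3060) = √(-3360) = 4*I*√210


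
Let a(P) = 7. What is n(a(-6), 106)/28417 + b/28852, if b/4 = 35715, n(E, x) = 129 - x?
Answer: 1015079054/204971821 ≈ 4.9523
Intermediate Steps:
b = 142860 (b = 4*35715 = 142860)
n(a(-6), 106)/28417 + b/28852 = (129 - 1*106)/28417 + 142860/28852 = (129 - 106)*(1/28417) + 142860*(1/28852) = 23*(1/28417) + 35715/7213 = 23/28417 + 35715/7213 = 1015079054/204971821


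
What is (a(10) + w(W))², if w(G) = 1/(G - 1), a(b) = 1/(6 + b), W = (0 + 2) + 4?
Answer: 441/6400 ≈ 0.068906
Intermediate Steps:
W = 6 (W = 2 + 4 = 6)
w(G) = 1/(-1 + G)
(a(10) + w(W))² = (1/(6 + 10) + 1/(-1 + 6))² = (1/16 + 1/5)² = (1/16 + ⅕)² = (21/80)² = 441/6400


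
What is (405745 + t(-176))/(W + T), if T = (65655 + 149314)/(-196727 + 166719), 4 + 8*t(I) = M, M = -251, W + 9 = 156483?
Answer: 12174639455/4695256823 ≈ 2.5930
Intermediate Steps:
W = 156474 (W = -9 + 156483 = 156474)
t(I) = -255/8 (t(I) = -½ + (⅛)*(-251) = -½ - 251/8 = -255/8)
T = -214969/30008 (T = 214969/(-30008) = 214969*(-1/30008) = -214969/30008 ≈ -7.1637)
(405745 + t(-176))/(W + T) = (405745 - 255/8)/(156474 - 214969/30008) = 3245705/(8*(4695256823/30008)) = (3245705/8)*(30008/4695256823) = 12174639455/4695256823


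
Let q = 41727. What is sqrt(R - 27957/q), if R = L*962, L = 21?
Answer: 71*sqrt(775273751)/13909 ≈ 142.13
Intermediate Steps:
R = 20202 (R = 21*962 = 20202)
sqrt(R - 27957/q) = sqrt(20202 - 27957/41727) = sqrt(20202 - 27957*1/41727) = sqrt(20202 - 9319/13909) = sqrt(280980299/13909) = 71*sqrt(775273751)/13909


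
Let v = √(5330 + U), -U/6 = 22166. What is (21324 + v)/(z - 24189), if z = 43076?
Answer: 21324/18887 + I*√127666/18887 ≈ 1.129 + 0.018918*I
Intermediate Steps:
U = -132996 (U = -6*22166 = -132996)
v = I*√127666 (v = √(5330 - 132996) = √(-127666) = I*√127666 ≈ 357.3*I)
(21324 + v)/(z - 24189) = (21324 + I*√127666)/(43076 - 24189) = (21324 + I*√127666)/18887 = (21324 + I*√127666)*(1/18887) = 21324/18887 + I*√127666/18887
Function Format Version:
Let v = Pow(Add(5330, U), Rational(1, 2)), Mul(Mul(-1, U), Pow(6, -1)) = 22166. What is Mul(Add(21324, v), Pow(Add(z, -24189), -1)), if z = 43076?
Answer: Add(Rational(21324, 18887), Mul(Rational(1, 18887), I, Pow(127666, Rational(1, 2)))) ≈ Add(1.1290, Mul(0.018918, I))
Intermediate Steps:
U = -132996 (U = Mul(-6, 22166) = -132996)
v = Mul(I, Pow(127666, Rational(1, 2))) (v = Pow(Add(5330, -132996), Rational(1, 2)) = Pow(-127666, Rational(1, 2)) = Mul(I, Pow(127666, Rational(1, 2))) ≈ Mul(357.30, I))
Mul(Add(21324, v), Pow(Add(z, -24189), -1)) = Mul(Add(21324, Mul(I, Pow(127666, Rational(1, 2)))), Pow(Add(43076, -24189), -1)) = Mul(Add(21324, Mul(I, Pow(127666, Rational(1, 2)))), Pow(18887, -1)) = Mul(Add(21324, Mul(I, Pow(127666, Rational(1, 2)))), Rational(1, 18887)) = Add(Rational(21324, 18887), Mul(Rational(1, 18887), I, Pow(127666, Rational(1, 2))))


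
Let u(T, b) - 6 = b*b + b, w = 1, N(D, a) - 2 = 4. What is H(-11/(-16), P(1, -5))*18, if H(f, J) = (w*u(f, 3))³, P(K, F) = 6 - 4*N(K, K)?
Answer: 104976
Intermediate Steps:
N(D, a) = 6 (N(D, a) = 2 + 4 = 6)
u(T, b) = 6 + b + b² (u(T, b) = 6 + (b*b + b) = 6 + (b² + b) = 6 + (b + b²) = 6 + b + b²)
P(K, F) = -18 (P(K, F) = 6 - 4*6 = 6 - 24 = -18)
H(f, J) = 5832 (H(f, J) = (1*(6 + 3 + 3²))³ = (1*(6 + 3 + 9))³ = (1*18)³ = 18³ = 5832)
H(-11/(-16), P(1, -5))*18 = 5832*18 = 104976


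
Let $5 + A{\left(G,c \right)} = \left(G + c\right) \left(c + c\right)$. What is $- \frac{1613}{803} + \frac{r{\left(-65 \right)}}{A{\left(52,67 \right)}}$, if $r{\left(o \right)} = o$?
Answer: $- \frac{25765028}{12800623} \approx -2.0128$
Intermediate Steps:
$A{\left(G,c \right)} = -5 + 2 c \left(G + c\right)$ ($A{\left(G,c \right)} = -5 + \left(G + c\right) \left(c + c\right) = -5 + \left(G + c\right) 2 c = -5 + 2 c \left(G + c\right)$)
$- \frac{1613}{803} + \frac{r{\left(-65 \right)}}{A{\left(52,67 \right)}} = - \frac{1613}{803} - \frac{65}{-5 + 2 \cdot 67^{2} + 2 \cdot 52 \cdot 67} = \left(-1613\right) \frac{1}{803} - \frac{65}{-5 + 2 \cdot 4489 + 6968} = - \frac{1613}{803} - \frac{65}{-5 + 8978 + 6968} = - \frac{1613}{803} - \frac{65}{15941} = - \frac{25765028}{12800623}$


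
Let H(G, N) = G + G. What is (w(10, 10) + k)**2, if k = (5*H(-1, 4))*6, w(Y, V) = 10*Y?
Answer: 1600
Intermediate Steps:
H(G, N) = 2*G
k = -60 (k = (5*(2*(-1)))*6 = (5*(-2))*6 = -10*6 = -60)
(w(10, 10) + k)**2 = (10*10 - 60)**2 = (100 - 60)**2 = 40**2 = 1600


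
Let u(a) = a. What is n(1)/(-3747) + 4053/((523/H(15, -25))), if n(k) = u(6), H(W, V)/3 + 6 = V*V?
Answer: 9400498783/653227 ≈ 14391.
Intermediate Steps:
H(W, V) = -18 + 3*V² (H(W, V) = -18 + 3*(V*V) = -18 + 3*V²)
n(k) = 6
n(1)/(-3747) + 4053/((523/H(15, -25))) = 6/(-3747) + 4053/((523/(-18 + 3*(-25)²))) = 6*(-1/3747) + 4053/((523/(-18 + 3*625))) = -2/1249 + 4053/((523/(-18 + 1875))) = -2/1249 + 4053/((523/1857)) = -2/1249 + 4053/((523*(1/1857))) = -2/1249 + 4053/(523/1857) = -2/1249 + 4053*(1857/523) = -2/1249 + 7526421/523 = 9400498783/653227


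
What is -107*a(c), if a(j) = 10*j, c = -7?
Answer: 7490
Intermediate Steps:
-107*a(c) = -1070*(-7) = -107*(-70) = 7490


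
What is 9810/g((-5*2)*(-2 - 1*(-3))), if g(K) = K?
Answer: -981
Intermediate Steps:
9810/g((-5*2)*(-2 - 1*(-3))) = 9810/(((-5*2)*(-2 - 1*(-3)))) = 9810/((-10*(-2 + 3))) = 9810/((-10*1)) = 9810/(-10) = 9810*(-⅒) = -981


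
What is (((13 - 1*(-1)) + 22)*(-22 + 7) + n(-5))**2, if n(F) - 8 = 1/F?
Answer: 7080921/25 ≈ 2.8324e+5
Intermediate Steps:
n(F) = 8 + 1/F
(((13 - 1*(-1)) + 22)*(-22 + 7) + n(-5))**2 = (((13 - 1*(-1)) + 22)*(-22 + 7) + (8 + 1/(-5)))**2 = (((13 + 1) + 22)*(-15) + (8 - 1/5))**2 = ((14 + 22)*(-15) + 39/5)**2 = (36*(-15) + 39/5)**2 = (-540 + 39/5)**2 = (-2661/5)**2 = 7080921/25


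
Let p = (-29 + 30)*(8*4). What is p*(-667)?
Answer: -21344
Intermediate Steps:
p = 32 (p = 1*32 = 32)
p*(-667) = 32*(-667) = -21344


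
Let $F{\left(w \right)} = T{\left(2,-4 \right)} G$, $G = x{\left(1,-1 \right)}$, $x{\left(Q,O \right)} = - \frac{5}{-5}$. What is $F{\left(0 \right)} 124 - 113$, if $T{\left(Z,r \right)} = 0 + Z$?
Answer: $135$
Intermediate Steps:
$x{\left(Q,O \right)} = 1$ ($x{\left(Q,O \right)} = \left(-5\right) \left(- \frac{1}{5}\right) = 1$)
$T{\left(Z,r \right)} = Z$
$G = 1$
$F{\left(w \right)} = 2$ ($F{\left(w \right)} = 2 \cdot 1 = 2$)
$F{\left(0 \right)} 124 - 113 = 2 \cdot 124 - 113 = 248 - 113 = 135$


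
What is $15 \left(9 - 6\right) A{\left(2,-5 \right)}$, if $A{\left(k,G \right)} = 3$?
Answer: $135$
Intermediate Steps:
$15 \left(9 - 6\right) A{\left(2,-5 \right)} = 15 \left(9 - 6\right) 3 = 15 \cdot 3 \cdot 3 = 45 \cdot 3 = 135$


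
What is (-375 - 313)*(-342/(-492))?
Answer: -19608/41 ≈ -478.24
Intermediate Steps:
(-375 - 313)*(-342/(-492)) = -(-235296)*(-1)/492 = -688*57/82 = -19608/41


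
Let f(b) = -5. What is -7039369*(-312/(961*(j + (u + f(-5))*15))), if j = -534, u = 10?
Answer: -732094376/147033 ≈ -4979.1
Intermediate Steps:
-7039369*(-312/(961*(j + (u + f(-5))*15))) = -7039369*(-312/(961*(-534 + (10 - 5)*15))) = -7039369*(-312/(961*(-534 + 5*15))) = -7039369*(-312/(961*(-534 + 75))) = -7039369/((-459*(-961/312))) = -7039369/147033/104 = -7039369*104/147033 = -732094376/147033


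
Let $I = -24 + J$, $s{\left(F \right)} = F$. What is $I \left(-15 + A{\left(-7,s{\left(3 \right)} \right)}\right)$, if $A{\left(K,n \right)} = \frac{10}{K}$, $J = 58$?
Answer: $- \frac{3910}{7} \approx -558.57$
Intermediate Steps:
$I = 34$ ($I = -24 + 58 = 34$)
$I \left(-15 + A{\left(-7,s{\left(3 \right)} \right)}\right) = 34 \left(-15 + \frac{10}{-7}\right) = 34 \left(-15 + 10 \left(- \frac{1}{7}\right)\right) = 34 \left(-15 - \frac{10}{7}\right) = 34 \left(- \frac{115}{7}\right) = - \frac{3910}{7}$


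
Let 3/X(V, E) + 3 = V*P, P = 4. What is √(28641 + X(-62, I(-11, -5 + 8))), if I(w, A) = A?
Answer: 14*√9206178/251 ≈ 169.24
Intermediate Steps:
X(V, E) = 3/(-3 + 4*V) (X(V, E) = 3/(-3 + V*4) = 3/(-3 + 4*V))
√(28641 + X(-62, I(-11, -5 + 8))) = √(28641 + 3/(-3 + 4*(-62))) = √(28641 + 3/(-3 - 248)) = √(28641 + 3/(-251)) = √(28641 + 3*(-1/251)) = √(28641 - 3/251) = √(7188888/251) = 14*√9206178/251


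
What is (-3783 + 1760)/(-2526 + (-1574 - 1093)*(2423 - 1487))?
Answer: 2023/2498838 ≈ 0.00080958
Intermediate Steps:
(-3783 + 1760)/(-2526 + (-1574 - 1093)*(2423 - 1487)) = -2023/(-2526 - 2667*936) = -2023/(-2526 - 2496312) = -2023/(-2498838) = -2023*(-1/2498838) = 2023/2498838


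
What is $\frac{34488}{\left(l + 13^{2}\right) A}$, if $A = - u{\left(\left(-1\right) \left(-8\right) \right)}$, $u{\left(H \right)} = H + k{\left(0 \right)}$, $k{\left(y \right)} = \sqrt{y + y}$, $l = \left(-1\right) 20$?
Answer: $- \frac{4311}{149} \approx -28.933$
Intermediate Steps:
$l = -20$
$k{\left(y \right)} = \sqrt{2} \sqrt{y}$ ($k{\left(y \right)} = \sqrt{2 y} = \sqrt{2} \sqrt{y}$)
$u{\left(H \right)} = H$ ($u{\left(H \right)} = H + \sqrt{2} \sqrt{0} = H + \sqrt{2} \cdot 0 = H + 0 = H$)
$A = -8$ ($A = - \left(-1\right) \left(-8\right) = \left(-1\right) 8 = -8$)
$\frac{34488}{\left(l + 13^{2}\right) A} = \frac{34488}{\left(-20 + 13^{2}\right) \left(-8\right)} = \frac{34488}{\left(-20 + 169\right) \left(-8\right)} = \frac{34488}{149 \left(-8\right)} = \frac{34488}{-1192} = 34488 \left(- \frac{1}{1192}\right) = - \frac{4311}{149}$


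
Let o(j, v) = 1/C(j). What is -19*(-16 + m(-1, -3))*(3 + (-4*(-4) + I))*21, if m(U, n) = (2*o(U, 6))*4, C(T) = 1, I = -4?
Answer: 47880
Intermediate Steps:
o(j, v) = 1 (o(j, v) = 1/1 = 1)
m(U, n) = 8 (m(U, n) = (2*1)*4 = 2*4 = 8)
-19*(-16 + m(-1, -3))*(3 + (-4*(-4) + I))*21 = -19*(-16 + 8)*(3 + (-4*(-4) - 4))*21 = -(-152)*(3 + (16 - 4))*21 = -(-152)*(3 + 12)*21 = -(-152)*15*21 = -19*(-120)*21 = 2280*21 = 47880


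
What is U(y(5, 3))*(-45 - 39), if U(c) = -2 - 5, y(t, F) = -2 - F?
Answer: 588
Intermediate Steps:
U(c) = -7
U(y(5, 3))*(-45 - 39) = -7*(-45 - 39) = -7*(-84) = 588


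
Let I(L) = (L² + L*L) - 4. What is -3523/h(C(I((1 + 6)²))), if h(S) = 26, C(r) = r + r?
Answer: -271/2 ≈ -135.50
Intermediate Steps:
I(L) = -4 + 2*L² (I(L) = (L² + L²) - 4 = 2*L² - 4 = -4 + 2*L²)
C(r) = 2*r
-3523/h(C(I((1 + 6)²))) = -3523/26 = -3523*1/26 = -271/2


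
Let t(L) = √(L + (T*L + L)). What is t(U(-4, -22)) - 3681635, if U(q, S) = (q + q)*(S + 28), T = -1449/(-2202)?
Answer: -3681635 + 2*I*√4296102/367 ≈ -3.6816e+6 + 11.295*I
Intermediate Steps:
T = 483/734 (T = -1449*(-1/2202) = 483/734 ≈ 0.65804)
U(q, S) = 2*q*(28 + S) (U(q, S) = (2*q)*(28 + S) = 2*q*(28 + S))
t(L) = √1432034*√L/734 (t(L) = √(L + (483*L/734 + L)) = √(L + 1217*L/734) = √(1951*L/734) = √1432034*√L/734)
t(U(-4, -22)) - 3681635 = √1432034*√(2*(-4)*(28 - 22))/734 - 3681635 = √1432034*√(2*(-4)*6)/734 - 3681635 = √1432034*√(-48)/734 - 3681635 = √1432034*(4*I*√3)/734 - 3681635 = 2*I*√4296102/367 - 3681635 = -3681635 + 2*I*√4296102/367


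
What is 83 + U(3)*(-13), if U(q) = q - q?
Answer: 83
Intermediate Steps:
U(q) = 0
83 + U(3)*(-13) = 83 + 0*(-13) = 83 + 0 = 83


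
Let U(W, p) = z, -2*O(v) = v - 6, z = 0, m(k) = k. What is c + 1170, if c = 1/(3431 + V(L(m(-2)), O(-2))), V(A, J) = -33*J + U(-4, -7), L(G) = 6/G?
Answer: 3859831/3299 ≈ 1170.0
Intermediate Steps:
O(v) = 3 - v/2 (O(v) = -(v - 6)/2 = -(-6 + v)/2 = 3 - v/2)
U(W, p) = 0
V(A, J) = -33*J (V(A, J) = -33*J + 0 = -33*J)
c = 1/3299 (c = 1/(3431 - 33*(3 - ½*(-2))) = 1/(3431 - 33*(3 + 1)) = 1/(3431 - 33*4) = 1/(3431 - 132) = 1/3299 ≈ 0.00030312)
c + 1170 = 1/3299 + 1170 = 3859831/3299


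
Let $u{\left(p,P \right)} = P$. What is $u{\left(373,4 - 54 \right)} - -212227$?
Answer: $212177$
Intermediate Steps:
$u{\left(373,4 - 54 \right)} - -212227 = \left(4 - 54\right) - -212227 = \left(4 - 54\right) + 212227 = -50 + 212227 = 212177$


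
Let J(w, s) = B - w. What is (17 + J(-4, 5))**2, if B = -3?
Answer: 324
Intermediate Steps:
J(w, s) = -3 - w
(17 + J(-4, 5))**2 = (17 + (-3 - 1*(-4)))**2 = (17 + (-3 + 4))**2 = (17 + 1)**2 = 18**2 = 324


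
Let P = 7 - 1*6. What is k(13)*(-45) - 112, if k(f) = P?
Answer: -157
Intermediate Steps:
P = 1 (P = 7 - 6 = 1)
k(f) = 1
k(13)*(-45) - 112 = 1*(-45) - 112 = -45 - 112 = -157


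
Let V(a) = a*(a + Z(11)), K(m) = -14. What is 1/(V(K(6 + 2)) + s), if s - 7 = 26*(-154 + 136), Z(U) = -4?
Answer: -1/209 ≈ -0.0047847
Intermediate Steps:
s = -461 (s = 7 + 26*(-154 + 136) = 7 + 26*(-18) = 7 - 468 = -461)
V(a) = a*(-4 + a) (V(a) = a*(a - 4) = a*(-4 + a))
1/(V(K(6 + 2)) + s) = 1/(-14*(-4 - 14) - 461) = 1/(-14*(-18) - 461) = 1/(252 - 461) = 1/(-209) = -1/209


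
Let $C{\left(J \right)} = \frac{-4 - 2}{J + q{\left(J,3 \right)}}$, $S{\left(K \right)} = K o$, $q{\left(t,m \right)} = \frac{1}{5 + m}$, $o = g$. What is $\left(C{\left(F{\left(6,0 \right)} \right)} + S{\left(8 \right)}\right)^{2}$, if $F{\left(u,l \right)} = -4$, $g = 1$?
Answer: $\frac{87616}{961} \approx 91.172$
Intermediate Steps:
$o = 1$
$S{\left(K \right)} = K$ ($S{\left(K \right)} = K 1 = K$)
$C{\left(J \right)} = - \frac{6}{\frac{1}{8} + J}$ ($C{\left(J \right)} = \frac{-4 - 2}{J + \frac{1}{5 + 3}} = - \frac{6}{J + \frac{1}{8}} = - \frac{6}{\frac{1}{8} + J}$)
$\left(C{\left(F{\left(6,0 \right)} \right)} + S{\left(8 \right)}\right)^{2} = \left(- \frac{48}{1 + 8 \left(-4\right)} + 8\right)^{2} = \left(- \frac{48}{1 - 32} + 8\right)^{2} = \left(- \frac{48}{-31} + 8\right)^{2} = \left(\left(-48\right) \left(- \frac{1}{31}\right) + 8\right)^{2} = \left(\frac{48}{31} + 8\right)^{2} = \left(\frac{296}{31}\right)^{2} = \frac{87616}{961}$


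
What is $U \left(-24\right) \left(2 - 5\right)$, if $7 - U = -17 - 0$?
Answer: $1728$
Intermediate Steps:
$U = 24$ ($U = 7 - \left(-17 - 0\right) = 7 - \left(-17 + 0\right) = 7 - -17 = 7 + 17 = 24$)
$U \left(-24\right) \left(2 - 5\right) = 24 \left(-24\right) \left(2 - 5\right) = - 576 \left(2 - 5\right) = \left(-576\right) \left(-3\right) = 1728$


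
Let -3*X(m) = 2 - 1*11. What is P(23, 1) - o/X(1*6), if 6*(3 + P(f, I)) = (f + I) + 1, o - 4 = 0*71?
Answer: -⅙ ≈ -0.16667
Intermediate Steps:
X(m) = 3 (X(m) = -(2 - 1*11)/3 = -(2 - 11)/3 = -⅓*(-9) = 3)
o = 4 (o = 4 + 0*71 = 4 + 0 = 4)
P(f, I) = -17/6 + I/6 + f/6 (P(f, I) = -3 + ((f + I) + 1)/6 = -3 + ((I + f) + 1)/6 = -3 + (1 + I + f)/6 = -3 + (⅙ + I/6 + f/6) = -17/6 + I/6 + f/6)
P(23, 1) - o/X(1*6) = (-17/6 + (⅙)*1 + (⅙)*23) - 4/3 = (-17/6 + ⅙ + 23/6) - 4/3 = 7/6 - 1*4/3 = 7/6 - 4/3 = -⅙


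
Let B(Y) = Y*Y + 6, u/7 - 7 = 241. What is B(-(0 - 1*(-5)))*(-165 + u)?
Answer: 48701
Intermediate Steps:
u = 1736 (u = 49 + 7*241 = 49 + 1687 = 1736)
B(Y) = 6 + Y² (B(Y) = Y² + 6 = 6 + Y²)
B(-(0 - 1*(-5)))*(-165 + u) = (6 + (-(0 - 1*(-5)))²)*(-165 + 1736) = (6 + (-(0 + 5))²)*1571 = (6 + (-1*5)²)*1571 = (6 + (-5)²)*1571 = (6 + 25)*1571 = 31*1571 = 48701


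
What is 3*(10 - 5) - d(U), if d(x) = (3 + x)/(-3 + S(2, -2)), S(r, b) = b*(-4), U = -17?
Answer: 89/5 ≈ 17.800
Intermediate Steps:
S(r, b) = -4*b
d(x) = ⅗ + x/5 (d(x) = (3 + x)/(-3 - 4*(-2)) = (3 + x)/(-3 + 8) = (3 + x)/5 = ⅗ + x/5)
3*(10 - 5) - d(U) = 3*(10 - 5) - (⅗ + (⅕)*(-17)) = 3*5 - (⅗ - 17/5) = 15 - 1*(-14/5) = 15 + 14/5 = 89/5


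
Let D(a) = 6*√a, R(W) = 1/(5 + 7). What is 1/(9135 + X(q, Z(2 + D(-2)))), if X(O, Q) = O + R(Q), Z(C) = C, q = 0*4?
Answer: 12/109621 ≈ 0.00010947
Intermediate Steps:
q = 0
R(W) = 1/12
X(O, Q) = 1/12 + O (X(O, Q) = O + 1/12 = 1/12 + O)
1/(9135 + X(q, Z(2 + D(-2)))) = 1/(9135 + (1/12 + 0)) = 1/(9135 + 1/12) = 1/(109621/12) = 12/109621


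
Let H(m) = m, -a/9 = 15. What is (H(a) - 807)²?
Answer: 887364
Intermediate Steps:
a = -135 (a = -9*15 = -135)
(H(a) - 807)² = (-135 - 807)² = (-942)² = 887364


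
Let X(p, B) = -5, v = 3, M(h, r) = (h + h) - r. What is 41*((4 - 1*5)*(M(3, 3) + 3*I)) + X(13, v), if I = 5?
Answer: -743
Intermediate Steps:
M(h, r) = -r + 2*h (M(h, r) = 2*h - r = -r + 2*h)
41*((4 - 1*5)*(M(3, 3) + 3*I)) + X(13, v) = 41*((4 - 1*5)*((-1*3 + 2*3) + 3*5)) - 5 = 41*((4 - 5)*((-3 + 6) + 15)) - 5 = 41*(-(3 + 15)) - 5 = 41*(-1*18) - 5 = 41*(-18) - 5 = -738 - 5 = -743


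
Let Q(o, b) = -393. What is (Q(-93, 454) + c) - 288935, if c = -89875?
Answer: -379203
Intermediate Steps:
(Q(-93, 454) + c) - 288935 = (-393 - 89875) - 288935 = -90268 - 288935 = -379203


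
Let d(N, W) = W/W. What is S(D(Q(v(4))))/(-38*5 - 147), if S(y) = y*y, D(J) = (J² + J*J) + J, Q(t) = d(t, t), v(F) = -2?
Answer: -9/337 ≈ -0.026706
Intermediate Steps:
d(N, W) = 1
Q(t) = 1
D(J) = J + 2*J² (D(J) = (J² + J²) + J = 2*J² + J = J + 2*J²)
S(y) = y²
S(D(Q(v(4))))/(-38*5 - 147) = (1*(1 + 2*1))²/(-38*5 - 147) = (1*(1 + 2))²/(-190 - 147) = (1*3)²/(-337) = 3²*(-1/337) = 9*(-1/337) = -9/337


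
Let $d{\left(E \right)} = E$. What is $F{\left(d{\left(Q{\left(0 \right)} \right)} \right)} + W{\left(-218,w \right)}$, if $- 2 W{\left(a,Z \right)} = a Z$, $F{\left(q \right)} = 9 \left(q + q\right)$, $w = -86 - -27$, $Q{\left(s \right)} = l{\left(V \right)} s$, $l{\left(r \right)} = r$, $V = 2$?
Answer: $-6431$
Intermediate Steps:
$Q{\left(s \right)} = 2 s$
$w = -59$ ($w = -86 + 27 = -59$)
$F{\left(q \right)} = 18 q$ ($F{\left(q \right)} = 9 \cdot 2 q = 18 q$)
$W{\left(a,Z \right)} = - \frac{Z a}{2}$ ($W{\left(a,Z \right)} = - \frac{a Z}{2} = - \frac{Z a}{2}$)
$F{\left(d{\left(Q{\left(0 \right)} \right)} \right)} + W{\left(-218,w \right)} = 18 \cdot 2 \cdot 0 - \left(- \frac{59}{2}\right) \left(-218\right) = 18 \cdot 0 - 6431 = 0 - 6431 = -6431$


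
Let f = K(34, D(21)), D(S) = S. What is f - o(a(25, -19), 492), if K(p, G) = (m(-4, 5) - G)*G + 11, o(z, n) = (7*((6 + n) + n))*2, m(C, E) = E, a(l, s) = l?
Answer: -14185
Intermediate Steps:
o(z, n) = 84 + 28*n (o(z, n) = (7*(6 + 2*n))*2 = (42 + 14*n)*2 = 84 + 28*n)
K(p, G) = 11 + G*(5 - G) (K(p, G) = (5 - G)*G + 11 = G*(5 - G) + 11 = 11 + G*(5 - G))
f = -325 (f = 11 - 1*21² + 5*21 = 11 - 1*441 + 105 = 11 - 441 + 105 = -325)
f - o(a(25, -19), 492) = -325 - (84 + 28*492) = -325 - (84 + 13776) = -325 - 1*13860 = -325 - 13860 = -14185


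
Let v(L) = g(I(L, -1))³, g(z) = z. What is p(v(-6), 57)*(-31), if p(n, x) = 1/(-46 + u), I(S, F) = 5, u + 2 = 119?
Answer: -31/71 ≈ -0.43662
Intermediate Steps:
u = 117 (u = -2 + 119 = 117)
v(L) = 125 (v(L) = 5³ = 125)
p(n, x) = 1/71 (p(n, x) = 1/(-46 + 117) = 1/71)
p(v(-6), 57)*(-31) = (1/71)*(-31) = -31/71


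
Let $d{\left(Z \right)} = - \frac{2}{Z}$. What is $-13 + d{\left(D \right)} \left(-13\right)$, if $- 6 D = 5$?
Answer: $- \frac{221}{5} \approx -44.2$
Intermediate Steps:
$D = - \frac{5}{6}$ ($D = \left(- \frac{1}{6}\right) 5 = - \frac{5}{6} \approx -0.83333$)
$-13 + d{\left(D \right)} \left(-13\right) = -13 + - \frac{2}{- \frac{5}{6}} \left(-13\right) = -13 + \left(-2\right) \left(- \frac{6}{5}\right) \left(-13\right) = -13 + \frac{12}{5} \left(-13\right) = -13 - \frac{156}{5} = - \frac{221}{5}$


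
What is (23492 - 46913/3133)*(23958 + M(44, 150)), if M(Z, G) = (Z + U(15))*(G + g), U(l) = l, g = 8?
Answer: 188297018880/241 ≈ 7.8132e+8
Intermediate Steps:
M(Z, G) = (8 + G)*(15 + Z) (M(Z, G) = (Z + 15)*(G + 8) = (15 + Z)*(8 + G) = (8 + G)*(15 + Z))
(23492 - 46913/3133)*(23958 + M(44, 150)) = (23492 - 46913/3133)*(23958 + (120 + 8*44 + 15*150 + 150*44)) = (23492 - 46913*1/3133)*(23958 + (120 + 352 + 2250 + 6600)) = (23492 - 46913/3133)*(23958 + 9322) = (73553523/3133)*33280 = 188297018880/241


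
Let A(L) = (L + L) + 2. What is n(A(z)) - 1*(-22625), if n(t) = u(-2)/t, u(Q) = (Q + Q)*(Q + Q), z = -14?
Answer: 294117/13 ≈ 22624.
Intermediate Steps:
u(Q) = 4*Q**2 (u(Q) = (2*Q)*(2*Q) = 4*Q**2)
A(L) = 2 + 2*L (A(L) = 2*L + 2 = 2 + 2*L)
n(t) = 16/t (n(t) = (4*(-2)**2)/t = (4*4)/t = 16/t)
n(A(z)) - 1*(-22625) = 16/(2 + 2*(-14)) - 1*(-22625) = 16/(2 - 28) + 22625 = 16/(-26) + 22625 = 16*(-1/26) + 22625 = -8/13 + 22625 = 294117/13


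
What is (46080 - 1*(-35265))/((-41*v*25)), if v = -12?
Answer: 5423/820 ≈ 6.6134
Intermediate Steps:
(46080 - 1*(-35265))/((-41*v*25)) = (46080 - 1*(-35265))/((-41*(-12)*25)) = (46080 + 35265)/((492*25)) = 81345/12300 = 81345*(1/12300) = 5423/820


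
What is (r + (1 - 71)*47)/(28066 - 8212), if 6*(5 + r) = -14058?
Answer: -2819/9927 ≈ -0.28397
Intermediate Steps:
r = -2348 (r = -5 + (1/6)*(-14058) = -5 - 2343 = -2348)
(r + (1 - 71)*47)/(28066 - 8212) = (-2348 + (1 - 71)*47)/(28066 - 8212) = (-2348 - 70*47)/19854 = (-2348 - 3290)*(1/19854) = -5638*1/19854 = -2819/9927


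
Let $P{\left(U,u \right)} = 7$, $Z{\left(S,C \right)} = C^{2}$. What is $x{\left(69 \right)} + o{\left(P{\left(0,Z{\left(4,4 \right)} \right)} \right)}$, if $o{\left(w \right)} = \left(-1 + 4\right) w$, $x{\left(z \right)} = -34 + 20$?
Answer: $7$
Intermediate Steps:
$x{\left(z \right)} = -14$
$o{\left(w \right)} = 3 w$
$x{\left(69 \right)} + o{\left(P{\left(0,Z{\left(4,4 \right)} \right)} \right)} = -14 + 3 \cdot 7 = -14 + 21 = 7$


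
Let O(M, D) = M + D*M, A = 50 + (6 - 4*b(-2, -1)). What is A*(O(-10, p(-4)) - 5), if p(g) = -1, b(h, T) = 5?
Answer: -180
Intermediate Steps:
A = 36 (A = 50 + (6 - 4*5) = 50 + (6 - 20) = 50 - 14 = 36)
A*(O(-10, p(-4)) - 5) = 36*(-10*(1 - 1) - 5) = 36*(-10*0 - 5) = 36*(0 - 5) = 36*(-5) = -180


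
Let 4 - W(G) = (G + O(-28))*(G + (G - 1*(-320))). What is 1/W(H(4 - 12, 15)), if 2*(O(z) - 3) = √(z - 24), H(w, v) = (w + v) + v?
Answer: I/(4*(-2274*I + 91*√13)) ≈ -0.0001077 + 1.5539e-5*I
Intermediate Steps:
H(w, v) = w + 2*v (H(w, v) = (v + w) + v = w + 2*v)
O(z) = 3 + √(-24 + z)/2 (O(z) = 3 + √(z - 24)/2 = 3 + √(-24 + z)/2)
W(G) = 4 - (320 + 2*G)*(3 + G + I*√13) (W(G) = 4 - (G + (3 + √(-24 - 28)/2))*(G + (G - 1*(-320))) = 4 - (G + (3 + √(-52)/2))*(G + (G + 320)) = 4 - (G + (3 + (2*I*√13)/2))*(G + (320 + G)) = 4 - (G + (3 + I*√13))*(320 + 2*G) = 4 - (3 + G + I*√13)*(320 + 2*G) = 4 - (320 + 2*G)*(3 + G + I*√13))
1/W(H(4 - 12, 15)) = 1/(-956 - 326*((4 - 12) + 2*15) - 2*((4 - 12) + 2*15)² - 320*I*√13 - 2*I*((4 - 12) + 2*15)*√13) = 1/(-956 - 326*(-8 + 30) - 2*(-8 + 30)² - 320*I*√13 - 2*I*(-8 + 30)*√13) = 1/(-956 - 326*22 - 2*22² - 320*I*√13 - 2*I*22*√13) = 1/(-956 - 7172 - 2*484 - 320*I*√13 - 44*I*√13) = 1/(-956 - 7172 - 968 - 320*I*√13 - 44*I*√13) = 1/(-9096 - 364*I*√13)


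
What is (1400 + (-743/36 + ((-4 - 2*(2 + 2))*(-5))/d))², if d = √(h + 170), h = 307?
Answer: 130688853797/68688 + 496570*√53/477 ≈ 1.9102e+6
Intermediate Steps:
d = 3*√53 (d = √(307 + 170) = √477 = 3*√53 ≈ 21.840)
(1400 + (-743/36 + ((-4 - 2*(2 + 2))*(-5))/d))² = (1400 + (-743/36 + ((-4 - 2*(2 + 2))*(-5))/((3*√53))))² = (1400 + (-743*1/36 + ((-4 - 2*4)*(-5))*(√53/159)))² = (1400 + (-743/36 + ((-4 - 8)*(-5))*(√53/159)))² = (1400 + (-743/36 + (-12*(-5))*(√53/159)))² = (1400 + (-743/36 + 60*(√53/159)))² = (1400 + (-743/36 + 20*√53/53))² = (49657/36 + 20*√53/53)²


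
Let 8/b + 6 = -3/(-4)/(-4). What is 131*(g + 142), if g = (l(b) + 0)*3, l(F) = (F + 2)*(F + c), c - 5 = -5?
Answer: 59598974/3267 ≈ 18243.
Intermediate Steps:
c = 0 (c = 5 - 5 = 0)
b = -128/99 (b = 8/(-6 - 3/(-4)/(-4)) = 8/(-6 - 3*(-1/4)*(-1/4)) = 8/(-6 + (3/4)*(-1/4)) = 8/(-6 - 3/16) = 8/(-99/16) = 8*(-16/99) = -128/99 ≈ -1.2929)
l(F) = F*(2 + F) (l(F) = (F + 2)*(F + 0) = (2 + F)*F = F*(2 + F))
g = -8960/3267 (g = (-128*(2 - 128/99)/99 + 0)*3 = (-128/99*70/99 + 0)*3 = (-8960/9801 + 0)*3 = -8960/9801*3 = -8960/3267 ≈ -2.7426)
131*(g + 142) = 131*(-8960/3267 + 142) = 131*(454954/3267) = 59598974/3267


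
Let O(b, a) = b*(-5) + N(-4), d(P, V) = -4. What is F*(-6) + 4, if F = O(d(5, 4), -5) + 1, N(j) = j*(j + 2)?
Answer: -170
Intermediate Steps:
N(j) = j*(2 + j)
O(b, a) = 8 - 5*b (O(b, a) = b*(-5) - 4*(2 - 4) = -5*b - 4*(-2) = -5*b + 8 = 8 - 5*b)
F = 29 (F = (8 - 5*(-4)) + 1 = (8 + 20) + 1 = 28 + 1 = 29)
F*(-6) + 4 = 29*(-6) + 4 = -174 + 4 = -170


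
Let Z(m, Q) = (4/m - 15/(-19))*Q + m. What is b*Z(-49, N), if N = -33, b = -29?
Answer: 1953614/931 ≈ 2098.4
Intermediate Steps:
Z(m, Q) = m + Q*(15/19 + 4/m) (Z(m, Q) = (4/m - 15*(-1/19))*Q + m = (4/m + 15/19)*Q + m = (15/19 + 4/m)*Q + m = Q*(15/19 + 4/m) + m = m + Q*(15/19 + 4/m))
b*Z(-49, N) = -29*(-49 + (15/19)*(-33) + 4*(-33)/(-49)) = -29*(-49 - 495/19 + 4*(-33)*(-1/49)) = -29*(-49 - 495/19 + 132/49) = -29*(-67366/931) = 1953614/931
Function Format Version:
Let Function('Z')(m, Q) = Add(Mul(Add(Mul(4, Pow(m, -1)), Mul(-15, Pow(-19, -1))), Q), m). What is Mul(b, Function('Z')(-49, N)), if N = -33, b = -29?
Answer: Rational(1953614, 931) ≈ 2098.4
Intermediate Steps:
Function('Z')(m, Q) = Add(m, Mul(Q, Add(Rational(15, 19), Mul(4, Pow(m, -1))))) (Function('Z')(m, Q) = Add(Mul(Add(Mul(4, Pow(m, -1)), Mul(-15, Rational(-1, 19))), Q), m) = Add(Mul(Add(Mul(4, Pow(m, -1)), Rational(15, 19)), Q), m) = Add(Mul(Add(Rational(15, 19), Mul(4, Pow(m, -1))), Q), m) = Add(Mul(Q, Add(Rational(15, 19), Mul(4, Pow(m, -1)))), m) = Add(m, Mul(Q, Add(Rational(15, 19), Mul(4, Pow(m, -1))))))
Mul(b, Function('Z')(-49, N)) = Mul(-29, Add(-49, Mul(Rational(15, 19), -33), Mul(4, -33, Pow(-49, -1)))) = Mul(-29, Add(-49, Rational(-495, 19), Mul(4, -33, Rational(-1, 49)))) = Mul(-29, Add(-49, Rational(-495, 19), Rational(132, 49))) = Mul(-29, Rational(-67366, 931)) = Rational(1953614, 931)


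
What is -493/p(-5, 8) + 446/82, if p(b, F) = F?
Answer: -18429/328 ≈ -56.186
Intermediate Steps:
-493/p(-5, 8) + 446/82 = -493/8 + 446/82 = -493*1/8 + 446*(1/82) = -493/8 + 223/41 = -18429/328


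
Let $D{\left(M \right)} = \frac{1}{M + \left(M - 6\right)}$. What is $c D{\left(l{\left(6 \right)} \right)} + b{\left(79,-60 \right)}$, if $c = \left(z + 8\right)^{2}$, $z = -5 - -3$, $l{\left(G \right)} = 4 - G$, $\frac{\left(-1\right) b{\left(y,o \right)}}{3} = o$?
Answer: $\frac{882}{5} \approx 176.4$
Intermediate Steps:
$b{\left(y,o \right)} = - 3 o$
$D{\left(M \right)} = \frac{1}{-6 + 2 M}$ ($D{\left(M \right)} = \frac{1}{M + \left(M - 6\right)} = \frac{1}{M + \left(-6 + M\right)} = \frac{1}{-6 + 2 M}$)
$z = -2$ ($z = -5 + 3 = -2$)
$c = 36$ ($c = \left(-2 + 8\right)^{2} = 6^{2} = 36$)
$c D{\left(l{\left(6 \right)} \right)} + b{\left(79,-60 \right)} = 36 \frac{1}{2 \left(-3 + \left(4 - 6\right)\right)} - -180 = 36 \frac{1}{2 \left(-3 + \left(4 - 6\right)\right)} + 180 = 36 \frac{1}{2 \left(-3 - 2\right)} + 180 = 36 \frac{1}{2 \left(-5\right)} + 180 = 36 \cdot \frac{1}{2} \left(- \frac{1}{5}\right) + 180 = 36 \left(- \frac{1}{10}\right) + 180 = - \frac{18}{5} + 180 = \frac{882}{5}$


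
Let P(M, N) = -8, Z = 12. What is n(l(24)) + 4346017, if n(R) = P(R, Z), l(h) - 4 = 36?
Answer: 4346009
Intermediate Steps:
l(h) = 40 (l(h) = 4 + 36 = 40)
n(R) = -8
n(l(24)) + 4346017 = -8 + 4346017 = 4346009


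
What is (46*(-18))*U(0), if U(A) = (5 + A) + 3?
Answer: -6624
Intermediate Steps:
U(A) = 8 + A
(46*(-18))*U(0) = (46*(-18))*(8 + 0) = -828*8 = -6624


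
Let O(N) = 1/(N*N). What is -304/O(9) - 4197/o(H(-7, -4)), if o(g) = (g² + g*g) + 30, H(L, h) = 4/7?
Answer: -37190901/1502 ≈ -24761.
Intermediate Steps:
H(L, h) = 4/7 (H(L, h) = 4*(⅐) = 4/7)
o(g) = 30 + 2*g² (o(g) = (g² + g²) + 30 = 2*g² + 30 = 30 + 2*g²)
O(N) = N⁻² (O(N) = 1/(N²) = N⁻²)
-304/O(9) - 4197/o(H(-7, -4)) = -304/(9⁻²) - 4197/(30 + 2*(4/7)²) = -304/1/81 - 4197/(30 + 2*(16/49)) = -304*81 - 4197/(30 + 32/49) = -24624 - 4197/1502/49 = -24624 - 4197*49/1502 = -24624 - 205653/1502 = -37190901/1502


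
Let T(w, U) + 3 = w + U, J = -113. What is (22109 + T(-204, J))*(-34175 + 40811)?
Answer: 144591804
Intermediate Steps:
T(w, U) = -3 + U + w (T(w, U) = -3 + (w + U) = -3 + (U + w) = -3 + U + w)
(22109 + T(-204, J))*(-34175 + 40811) = (22109 + (-3 - 113 - 204))*(-34175 + 40811) = (22109 - 320)*6636 = 21789*6636 = 144591804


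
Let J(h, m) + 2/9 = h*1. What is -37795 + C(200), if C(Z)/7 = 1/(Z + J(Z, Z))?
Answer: -19426621/514 ≈ -37795.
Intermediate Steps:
J(h, m) = -2/9 + h (J(h, m) = -2/9 + h*1 = -2/9 + h)
C(Z) = 7/(-2/9 + 2*Z) (C(Z) = 7/(Z + (-2/9 + Z)) = 7/(-2/9 + 2*Z))
-37795 + C(200) = -37795 + 63/(2*(-1 + 9*200)) = -37795 + 63/(2*(-1 + 1800)) = -37795 + (63/2)/1799 = -37795 + (63/2)*(1/1799) = -37795 + 9/514 = -19426621/514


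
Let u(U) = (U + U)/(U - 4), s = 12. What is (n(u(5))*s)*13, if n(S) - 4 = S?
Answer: 2184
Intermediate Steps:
u(U) = 2*U/(-4 + U) (u(U) = (2*U)/(-4 + U) = 2*U/(-4 + U))
n(S) = 4 + S
(n(u(5))*s)*13 = ((4 + 2*5/(-4 + 5))*12)*13 = ((4 + 2*5/1)*12)*13 = ((4 + 2*5*1)*12)*13 = ((4 + 10)*12)*13 = (14*12)*13 = 168*13 = 2184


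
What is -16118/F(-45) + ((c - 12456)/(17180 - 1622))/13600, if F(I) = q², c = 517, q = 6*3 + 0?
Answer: -284199345553/5712897600 ≈ -49.747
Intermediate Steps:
q = 18 (q = 18 + 0 = 18)
F(I) = 324 (F(I) = 18² = 324)
-16118/F(-45) + ((c - 12456)/(17180 - 1622))/13600 = -16118/324 + ((517 - 12456)/(17180 - 1622))/13600 = -16118*1/324 - 11939/15558*(1/13600) = -8059/162 - 11939*1/15558*(1/13600) = -8059/162 - 11939/15558*1/13600 = -8059/162 - 11939/211588800 = -284199345553/5712897600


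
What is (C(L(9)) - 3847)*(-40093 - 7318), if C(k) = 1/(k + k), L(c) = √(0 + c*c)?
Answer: 3282974695/18 ≈ 1.8239e+8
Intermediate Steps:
L(c) = √(c²) (L(c) = √(0 + c²) = √(c²))
C(k) = 1/(2*k)
(C(L(9)) - 3847)*(-40093 - 7318) = (1/(2*(√(9²))) - 3847)*(-40093 - 7318) = (1/(2*(√81)) - 3847)*(-47411) = ((½)/9 - 3847)*(-47411) = ((½)*(⅑) - 3847)*(-47411) = (1/18 - 3847)*(-47411) = -69245/18*(-47411) = 3282974695/18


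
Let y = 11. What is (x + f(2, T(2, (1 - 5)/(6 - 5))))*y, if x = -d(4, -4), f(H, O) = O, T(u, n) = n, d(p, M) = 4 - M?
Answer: -132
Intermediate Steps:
x = -8 (x = -(4 - 1*(-4)) = -(4 + 4) = -1*8 = -8)
(x + f(2, T(2, (1 - 5)/(6 - 5))))*y = (-8 + (1 - 5)/(6 - 5))*11 = (-8 - 4/1)*11 = (-8 - 4*1)*11 = (-8 - 4)*11 = -12*11 = -132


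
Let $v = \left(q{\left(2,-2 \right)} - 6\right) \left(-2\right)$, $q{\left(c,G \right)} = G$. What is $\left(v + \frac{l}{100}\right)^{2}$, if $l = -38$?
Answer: $\frac{609961}{2500} \approx 243.98$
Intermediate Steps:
$v = 16$ ($v = \left(-2 - 6\right) \left(-2\right) = \left(-8\right) \left(-2\right) = 16$)
$\left(v + \frac{l}{100}\right)^{2} = \left(16 - \frac{38}{100}\right)^{2} = \left(16 - \frac{19}{50}\right)^{2} = \left(\frac{781}{50}\right)^{2} = \frac{609961}{2500}$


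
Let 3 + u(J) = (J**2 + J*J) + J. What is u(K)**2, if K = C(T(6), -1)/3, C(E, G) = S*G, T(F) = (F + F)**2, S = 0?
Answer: 9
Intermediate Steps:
T(F) = 4*F**2 (T(F) = (2*F)**2 = 4*F**2)
C(E, G) = 0 (C(E, G) = 0*G = 0)
K = 0 (K = 0/3 = 0*(1/3) = 0)
u(J) = -3 + J + 2*J**2 (u(J) = -3 + ((J**2 + J*J) + J) = -3 + ((J**2 + J**2) + J) = -3 + (2*J**2 + J) = -3 + (J + 2*J**2) = -3 + J + 2*J**2)
u(K)**2 = (-3 + 0 + 2*0**2)**2 = (-3 + 0 + 2*0)**2 = (-3 + 0 + 0)**2 = (-3)**2 = 9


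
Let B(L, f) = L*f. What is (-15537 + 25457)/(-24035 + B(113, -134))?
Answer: -9920/39177 ≈ -0.25321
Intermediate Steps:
(-15537 + 25457)/(-24035 + B(113, -134)) = (-15537 + 25457)/(-24035 + 113*(-134)) = 9920/(-24035 - 15142) = 9920/(-39177) = 9920*(-1/39177) = -9920/39177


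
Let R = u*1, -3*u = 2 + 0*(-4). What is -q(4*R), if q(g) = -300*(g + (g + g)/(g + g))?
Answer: -500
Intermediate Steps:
u = -2/3 (u = -(2 + 0*(-4))/3 = -(2 + 0)/3 = -1/3*2 = -2/3 ≈ -0.66667)
R = -2/3 (R = -2/3*1 = -2/3 ≈ -0.66667)
q(g) = -300 - 300*g (q(g) = -300*(g + (2*g)/((2*g))) = -300*(g + (2*g)*(1/(2*g))) = -300*(g + 1) = -300*(1 + g) = -300 - 300*g)
-q(4*R) = -(-300 - 1200*(-2)/3) = -(-300 - 300*(-8/3)) = -(-300 + 800) = -1*500 = -500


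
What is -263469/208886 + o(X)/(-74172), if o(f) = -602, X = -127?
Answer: -346719166/276669507 ≈ -1.2532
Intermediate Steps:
-263469/208886 + o(X)/(-74172) = -263469/208886 - 602/(-74172) = -263469*1/208886 - 602*(-1/74172) = -263469/208886 + 43/5298 = -346719166/276669507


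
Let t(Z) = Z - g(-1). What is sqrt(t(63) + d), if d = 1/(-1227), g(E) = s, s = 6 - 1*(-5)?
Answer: sqrt(78286281)/1227 ≈ 7.2110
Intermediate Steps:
s = 11 (s = 6 + 5 = 11)
g(E) = 11
t(Z) = -11 + Z (t(Z) = Z - 1*11 = Z - 11 = -11 + Z)
d = -1/1227 ≈ -0.00081500
sqrt(t(63) + d) = sqrt((-11 + 63) - 1/1227) = sqrt(52 - 1/1227) = sqrt(63803/1227) = sqrt(78286281)/1227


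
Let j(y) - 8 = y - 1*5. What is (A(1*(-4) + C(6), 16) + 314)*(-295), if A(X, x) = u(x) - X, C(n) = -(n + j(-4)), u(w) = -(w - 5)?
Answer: -92040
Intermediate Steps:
j(y) = 3 + y (j(y) = 8 + (y - 1*5) = 8 + (y - 5) = 8 + (-5 + y) = 3 + y)
u(w) = 5 - w (u(w) = -(-5 + w) = 5 - w)
C(n) = 1 - n (C(n) = -(n + (3 - 4)) = -(n - 1) = -(-1 + n) = 1 - n)
A(X, x) = 5 - X - x (A(X, x) = (5 - x) - X = 5 - X - x)
(A(1*(-4) + C(6), 16) + 314)*(-295) = ((5 - (1*(-4) + (1 - 1*6)) - 1*16) + 314)*(-295) = ((5 - (-4 + (1 - 6)) - 16) + 314)*(-295) = ((5 - (-4 - 5) - 16) + 314)*(-295) = ((5 - 1*(-9) - 16) + 314)*(-295) = ((5 + 9 - 16) + 314)*(-295) = (-2 + 314)*(-295) = 312*(-295) = -92040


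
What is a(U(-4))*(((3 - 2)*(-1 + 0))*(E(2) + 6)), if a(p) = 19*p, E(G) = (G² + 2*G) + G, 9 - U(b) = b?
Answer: -3952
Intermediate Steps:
U(b) = 9 - b
E(G) = G² + 3*G
a(U(-4))*(((3 - 2)*(-1 + 0))*(E(2) + 6)) = (19*(9 - 1*(-4)))*(((3 - 2)*(-1 + 0))*(2*(3 + 2) + 6)) = (19*(9 + 4))*((1*(-1))*(2*5 + 6)) = (19*13)*(-(10 + 6)) = 247*(-1*16) = 247*(-16) = -3952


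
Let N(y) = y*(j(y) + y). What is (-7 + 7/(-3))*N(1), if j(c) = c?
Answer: -56/3 ≈ -18.667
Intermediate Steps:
N(y) = 2*y² (N(y) = y*(y + y) = y*(2*y) = 2*y²)
(-7 + 7/(-3))*N(1) = (-7 + 7/(-3))*(2*1²) = (-7 + 7*(-⅓))*(2*1) = (-7 - 7/3)*2 = -28/3*2 = -56/3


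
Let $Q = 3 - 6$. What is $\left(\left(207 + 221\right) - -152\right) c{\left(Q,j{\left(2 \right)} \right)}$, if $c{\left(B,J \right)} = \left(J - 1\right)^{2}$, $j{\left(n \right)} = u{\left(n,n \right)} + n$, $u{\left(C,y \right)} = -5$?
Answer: $9280$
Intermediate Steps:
$Q = -3$ ($Q = 3 - 6 = -3$)
$j{\left(n \right)} = -5 + n$
$c{\left(B,J \right)} = \left(-1 + J\right)^{2}$
$\left(\left(207 + 221\right) - -152\right) c{\left(Q,j{\left(2 \right)} \right)} = \left(\left(207 + 221\right) - -152\right) \left(-1 + \left(-5 + 2\right)\right)^{2} = \left(428 + 152\right) \left(-1 - 3\right)^{2} = 580 \left(-4\right)^{2} = 580 \cdot 16 = 9280$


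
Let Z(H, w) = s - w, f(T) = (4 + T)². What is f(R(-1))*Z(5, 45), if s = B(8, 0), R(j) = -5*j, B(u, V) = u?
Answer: -2997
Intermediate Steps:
s = 8
Z(H, w) = 8 - w
f(R(-1))*Z(5, 45) = (4 - 5*(-1))²*(8 - 1*45) = (4 + 5)²*(8 - 45) = 9²*(-37) = 81*(-37) = -2997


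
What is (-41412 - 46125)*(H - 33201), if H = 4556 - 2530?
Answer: 2728965975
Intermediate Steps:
H = 2026
(-41412 - 46125)*(H - 33201) = (-41412 - 46125)*(2026 - 33201) = -87537*(-31175) = 2728965975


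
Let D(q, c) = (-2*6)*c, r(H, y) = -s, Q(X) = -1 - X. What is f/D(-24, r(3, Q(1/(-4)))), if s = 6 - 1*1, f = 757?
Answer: 757/60 ≈ 12.617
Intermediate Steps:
s = 5 (s = 6 - 1 = 5)
r(H, y) = -5 (r(H, y) = -1*5 = -5)
D(q, c) = -12*c
f/D(-24, r(3, Q(1/(-4)))) = 757/((-12*(-5))) = 757/60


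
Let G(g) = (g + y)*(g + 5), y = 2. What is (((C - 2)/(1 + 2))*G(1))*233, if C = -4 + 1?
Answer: -6990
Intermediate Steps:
C = -3
G(g) = (2 + g)*(5 + g) (G(g) = (g + 2)*(g + 5) = (2 + g)*(5 + g))
(((C - 2)/(1 + 2))*G(1))*233 = (((-3 - 2)/(1 + 2))*(10 + 1² + 7*1))*233 = ((-5/3)*(10 + 1 + 7))*233 = (-5*⅓*18)*233 = -5/3*18*233 = -30*233 = -6990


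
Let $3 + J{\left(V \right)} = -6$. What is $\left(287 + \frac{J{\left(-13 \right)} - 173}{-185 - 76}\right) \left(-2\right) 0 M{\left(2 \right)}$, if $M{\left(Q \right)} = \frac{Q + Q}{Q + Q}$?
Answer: $0$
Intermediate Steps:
$J{\left(V \right)} = -9$ ($J{\left(V \right)} = -3 - 6 = -9$)
$M{\left(Q \right)} = 1$ ($M{\left(Q \right)} = \frac{2 Q}{2 Q} = 2 Q \frac{1}{2 Q} = 1$)
$\left(287 + \frac{J{\left(-13 \right)} - 173}{-185 - 76}\right) \left(-2\right) 0 M{\left(2 \right)} = \left(287 + \frac{-9 - 173}{-185 - 76}\right) \left(-2\right) 0 \cdot 1 = \left(287 - \frac{182}{-261}\right) 0 \cdot 1 = \left(287 - - \frac{182}{261}\right) 0 = \left(287 + \frac{182}{261}\right) 0 = \frac{75089}{261} \cdot 0 = 0$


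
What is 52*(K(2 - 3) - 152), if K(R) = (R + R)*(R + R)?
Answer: -7696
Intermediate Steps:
K(R) = 4*R² (K(R) = (2*R)*(2*R) = 4*R²)
52*(K(2 - 3) - 152) = 52*(4*(2 - 3)² - 152) = 52*(4*(-1)² - 152) = 52*(4*1 - 152) = 52*(4 - 152) = 52*(-148) = -7696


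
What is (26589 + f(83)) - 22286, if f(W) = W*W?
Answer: 11192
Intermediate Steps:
f(W) = W**2
(26589 + f(83)) - 22286 = (26589 + 83**2) - 22286 = (26589 + 6889) - 22286 = 33478 - 22286 = 11192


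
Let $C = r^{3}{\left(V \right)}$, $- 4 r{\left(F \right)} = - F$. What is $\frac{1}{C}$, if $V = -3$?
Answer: $- \frac{64}{27} \approx -2.3704$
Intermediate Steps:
$r{\left(F \right)} = \frac{F}{4}$ ($r{\left(F \right)} = - \frac{\left(-1\right) F}{4} = \frac{F}{4}$)
$C = - \frac{27}{64}$ ($C = \left(\frac{1}{4} \left(-3\right)\right)^{3} = \left(- \frac{3}{4}\right)^{3} = - \frac{27}{64} \approx -0.42188$)
$\frac{1}{C} = \frac{1}{- \frac{27}{64}} = - \frac{64}{27}$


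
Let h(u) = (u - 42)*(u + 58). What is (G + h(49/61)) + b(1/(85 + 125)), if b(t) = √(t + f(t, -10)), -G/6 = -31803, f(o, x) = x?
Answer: 701019647/3721 + I*√440790/210 ≈ 1.884e+5 + 3.1615*I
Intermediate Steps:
G = 190818 (G = -6*(-31803) = 190818)
h(u) = (-42 + u)*(58 + u)
b(t) = √(-10 + t) (b(t) = √(t - 10) = √(-10 + t))
(G + h(49/61)) + b(1/(85 + 125)) = (190818 + (-2436 + (49/61)² + 16*(49/61))) + √(-10 + 1/(85 + 125)) = (190818 + (-2436 + (49*(1/61))² + 16*(49*(1/61)))) + √(-10 + 1/210) = (190818 + (-2436 + (49/61)² + 16*(49/61))) + √(-10 + 1/210) = (190818 + (-2436 + 2401/3721 + 784/61)) + √(-2099/210) = (190818 - 9014131/3721) + I*√440790/210 = 701019647/3721 + I*√440790/210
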